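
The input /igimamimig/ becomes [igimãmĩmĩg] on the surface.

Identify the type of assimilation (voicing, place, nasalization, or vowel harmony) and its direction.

nasalization, progressive

/a/→[ã] /i/→[ĩ] /i/→[ĩ].
Each target copies a feature from the preceding segment, so the direction is progressive.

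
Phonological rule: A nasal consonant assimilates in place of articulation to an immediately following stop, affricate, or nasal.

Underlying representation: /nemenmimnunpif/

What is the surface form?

/n/ before /m/ (labial) → [m]
/m/ before /n/ (alveolar) → [n]
/n/ before /p/ (labial) → [m]

[nememminnumpif]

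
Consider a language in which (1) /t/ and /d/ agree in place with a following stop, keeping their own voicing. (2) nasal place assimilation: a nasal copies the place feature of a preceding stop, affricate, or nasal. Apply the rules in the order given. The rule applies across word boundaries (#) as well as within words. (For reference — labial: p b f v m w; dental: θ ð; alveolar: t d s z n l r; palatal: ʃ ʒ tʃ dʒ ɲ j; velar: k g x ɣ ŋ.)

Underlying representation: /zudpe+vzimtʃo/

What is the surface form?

Rule 1: /d/ before /p/ (labial) → [b]
After rule 1: zubpe+vzimtʃo
Rule 2: no segment meets the rule's conditions; no change.

[zubpe+vzimtʃo]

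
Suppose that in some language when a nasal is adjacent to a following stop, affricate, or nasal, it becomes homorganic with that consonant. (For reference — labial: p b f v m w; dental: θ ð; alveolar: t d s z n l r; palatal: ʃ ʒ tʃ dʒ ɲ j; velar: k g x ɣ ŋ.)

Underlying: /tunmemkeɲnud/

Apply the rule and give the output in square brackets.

/n/ before /m/ (labial) → [m]
/m/ before /k/ (velar) → [ŋ]
/ɲ/ before /n/ (alveolar) → [n]

[tummeŋkennud]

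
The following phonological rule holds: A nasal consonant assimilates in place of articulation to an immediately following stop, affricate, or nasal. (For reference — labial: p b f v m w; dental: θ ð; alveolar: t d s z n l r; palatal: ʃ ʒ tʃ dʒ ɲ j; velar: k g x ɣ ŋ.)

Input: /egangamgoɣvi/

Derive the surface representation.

/n/ before /g/ (velar) → [ŋ]
/m/ before /g/ (velar) → [ŋ]

[egaŋgaŋgoɣvi]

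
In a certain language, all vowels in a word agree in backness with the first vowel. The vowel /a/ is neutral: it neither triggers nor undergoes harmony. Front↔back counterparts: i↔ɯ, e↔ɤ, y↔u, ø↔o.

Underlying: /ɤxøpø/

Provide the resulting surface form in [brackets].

[ɤxopo]

/ø/ harmonizes with /ɤ/ ([+back]) → [o]
/ø/ harmonizes with /ɤ/ ([+back]) → [o]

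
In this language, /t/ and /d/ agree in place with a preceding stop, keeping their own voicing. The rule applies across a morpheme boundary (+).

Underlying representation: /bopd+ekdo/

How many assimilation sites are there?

2

/d/ after /p/ (labial) → [b]
/d/ after /k/ (velar) → [g]
2 segments change.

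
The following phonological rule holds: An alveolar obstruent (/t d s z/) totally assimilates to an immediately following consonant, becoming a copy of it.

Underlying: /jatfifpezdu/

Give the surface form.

/t/ before /f/ → [f] (total assimilation)
/z/ before /d/ → [d] (total assimilation)

[jaffifpeddu]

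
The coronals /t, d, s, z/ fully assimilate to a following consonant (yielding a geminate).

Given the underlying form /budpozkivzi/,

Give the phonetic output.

[buppokkivzi]

/d/ before /p/ → [p] (total assimilation)
/z/ before /k/ → [k] (total assimilation)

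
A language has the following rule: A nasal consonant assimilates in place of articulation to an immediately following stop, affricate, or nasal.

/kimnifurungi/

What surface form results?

[kinnifuruŋgi]

/m/ before /n/ (alveolar) → [n]
/n/ before /g/ (velar) → [ŋ]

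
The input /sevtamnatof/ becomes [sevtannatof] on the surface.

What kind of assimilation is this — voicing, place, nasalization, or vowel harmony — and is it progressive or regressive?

/m/→[n].
Each target copies a feature from the following segment, so the direction is regressive.

place assimilation, regressive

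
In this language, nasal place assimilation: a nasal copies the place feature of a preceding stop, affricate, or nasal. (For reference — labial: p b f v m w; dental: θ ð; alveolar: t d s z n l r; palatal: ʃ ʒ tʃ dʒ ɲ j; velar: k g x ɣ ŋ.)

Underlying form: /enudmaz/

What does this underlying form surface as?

[enudnaz]

/m/ after /d/ (alveolar) → [n]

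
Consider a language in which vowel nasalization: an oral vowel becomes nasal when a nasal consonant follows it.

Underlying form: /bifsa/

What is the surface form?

no segment meets the rule's conditions; no change.

[bifsa]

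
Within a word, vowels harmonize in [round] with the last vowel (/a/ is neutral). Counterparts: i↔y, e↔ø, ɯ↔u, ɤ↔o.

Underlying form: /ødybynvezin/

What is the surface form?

[edibinvezin]

/ø/ harmonizes with /i/ ([-round]) → [e]
/y/ harmonizes with /i/ ([-round]) → [i]
/y/ harmonizes with /i/ ([-round]) → [i]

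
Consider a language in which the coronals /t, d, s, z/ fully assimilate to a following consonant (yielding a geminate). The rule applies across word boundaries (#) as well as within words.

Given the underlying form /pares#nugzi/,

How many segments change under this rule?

1

/s/ before /n/ → [n] (total assimilation)
1 segment changes.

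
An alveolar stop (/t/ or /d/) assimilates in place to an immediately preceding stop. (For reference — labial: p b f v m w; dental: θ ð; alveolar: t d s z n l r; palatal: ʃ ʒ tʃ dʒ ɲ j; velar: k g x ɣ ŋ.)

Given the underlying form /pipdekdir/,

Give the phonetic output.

[pipbekgir]

/d/ after /p/ (labial) → [b]
/d/ after /k/ (velar) → [g]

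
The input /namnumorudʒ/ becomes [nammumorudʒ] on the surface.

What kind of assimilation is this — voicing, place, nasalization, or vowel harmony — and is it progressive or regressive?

place assimilation, progressive

/n/→[m].
Each target copies a feature from the preceding segment, so the direction is progressive.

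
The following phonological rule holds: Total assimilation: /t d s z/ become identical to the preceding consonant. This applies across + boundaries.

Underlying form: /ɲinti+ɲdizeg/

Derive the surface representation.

/t/ after /n/ → [n] (total assimilation)
/d/ after /ɲ/ → [ɲ] (total assimilation)

[ɲinni+ɲɲizeg]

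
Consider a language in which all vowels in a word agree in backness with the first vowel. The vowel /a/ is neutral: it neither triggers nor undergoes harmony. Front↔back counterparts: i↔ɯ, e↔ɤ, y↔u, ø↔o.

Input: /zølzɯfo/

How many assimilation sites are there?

2

/ɯ/ harmonizes with /ø/ ([-back]) → [i]
/o/ harmonizes with /ø/ ([-back]) → [ø]
2 segments change.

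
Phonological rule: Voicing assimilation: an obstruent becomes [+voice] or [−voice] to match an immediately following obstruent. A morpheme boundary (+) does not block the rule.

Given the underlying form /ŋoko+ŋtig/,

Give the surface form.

no segment meets the rule's conditions; no change.

[ŋoko+ŋtig]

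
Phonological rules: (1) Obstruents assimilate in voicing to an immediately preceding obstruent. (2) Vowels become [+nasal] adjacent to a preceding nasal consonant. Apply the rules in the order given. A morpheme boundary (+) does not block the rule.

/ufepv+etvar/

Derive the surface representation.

[ufepf+etfar]

Rule 1: /v/ after /p/ (voiceless) → [f]
Rule 1: /v/ after /t/ (voiceless) → [f]
After rule 1: ufepf+etfar
Rule 2: no segment meets the rule's conditions; no change.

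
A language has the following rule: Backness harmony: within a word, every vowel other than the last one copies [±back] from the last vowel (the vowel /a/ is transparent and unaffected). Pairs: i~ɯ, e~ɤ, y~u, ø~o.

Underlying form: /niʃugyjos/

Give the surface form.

[nɯʃugujos]

/i/ harmonizes with /o/ ([+back]) → [ɯ]
/y/ harmonizes with /o/ ([+back]) → [u]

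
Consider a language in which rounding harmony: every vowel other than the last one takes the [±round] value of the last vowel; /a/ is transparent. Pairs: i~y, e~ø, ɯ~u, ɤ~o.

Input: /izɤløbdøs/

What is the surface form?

/i/ harmonizes with /ø/ ([+round]) → [y]
/ɤ/ harmonizes with /ø/ ([+round]) → [o]

[yzoløbdøs]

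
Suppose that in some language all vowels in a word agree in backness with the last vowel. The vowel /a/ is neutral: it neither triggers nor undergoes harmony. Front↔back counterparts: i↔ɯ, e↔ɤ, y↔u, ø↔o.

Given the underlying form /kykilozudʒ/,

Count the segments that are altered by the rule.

2

/y/ harmonizes with /u/ ([+back]) → [u]
/i/ harmonizes with /u/ ([+back]) → [ɯ]
2 segments change.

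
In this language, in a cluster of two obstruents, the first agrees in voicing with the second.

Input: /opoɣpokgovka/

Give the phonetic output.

/ɣ/ before /p/ (voiceless) → [x]
/k/ before /g/ (voiced) → [g]
/v/ before /k/ (voiceless) → [f]

[opoxpoggofka]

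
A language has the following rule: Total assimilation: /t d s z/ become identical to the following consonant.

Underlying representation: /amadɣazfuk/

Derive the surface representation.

/d/ before /ɣ/ → [ɣ] (total assimilation)
/z/ before /f/ → [f] (total assimilation)

[amaɣɣaffuk]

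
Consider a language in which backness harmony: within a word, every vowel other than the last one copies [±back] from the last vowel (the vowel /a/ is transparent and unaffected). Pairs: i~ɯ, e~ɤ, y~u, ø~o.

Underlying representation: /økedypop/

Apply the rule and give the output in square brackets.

[okɤdupop]

/ø/ harmonizes with /o/ ([+back]) → [o]
/e/ harmonizes with /o/ ([+back]) → [ɤ]
/y/ harmonizes with /o/ ([+back]) → [u]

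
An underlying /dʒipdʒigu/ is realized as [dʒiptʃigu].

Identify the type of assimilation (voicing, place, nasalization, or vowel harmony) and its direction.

voicing assimilation, progressive

/dʒ/→[tʃ].
Each target copies a feature from the preceding segment, so the direction is progressive.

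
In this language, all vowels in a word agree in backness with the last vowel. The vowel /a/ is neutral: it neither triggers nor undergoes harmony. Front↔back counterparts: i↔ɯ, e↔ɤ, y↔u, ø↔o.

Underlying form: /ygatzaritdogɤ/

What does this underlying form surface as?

/y/ harmonizes with /ɤ/ ([+back]) → [u]
/i/ harmonizes with /ɤ/ ([+back]) → [ɯ]

[ugatzarɯtdogɤ]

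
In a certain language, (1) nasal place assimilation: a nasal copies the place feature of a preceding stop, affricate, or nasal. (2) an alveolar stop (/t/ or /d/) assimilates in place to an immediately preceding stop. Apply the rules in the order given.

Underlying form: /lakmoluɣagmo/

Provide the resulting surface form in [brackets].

Rule 1: /m/ after /k/ (velar) → [ŋ]
Rule 1: /m/ after /g/ (velar) → [ŋ]
After rule 1: lakŋoluɣagŋo
Rule 2: no segment meets the rule's conditions; no change.

[lakŋoluɣagŋo]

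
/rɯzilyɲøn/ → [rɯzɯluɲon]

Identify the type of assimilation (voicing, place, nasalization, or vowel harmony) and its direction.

/i/→[ɯ] /y/→[u] /ø/→[o].
Vowels agree with the first vowel, so the harmony is progressive.

vowel harmony, progressive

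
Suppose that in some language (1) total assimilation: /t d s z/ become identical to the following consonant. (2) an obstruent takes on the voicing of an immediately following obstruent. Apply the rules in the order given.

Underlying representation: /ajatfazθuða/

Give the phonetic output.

[ajaffaθθuða]

Rule 1: /t/ before /f/ → [f] (total assimilation)
Rule 1: /z/ before /θ/ → [θ] (total assimilation)
After rule 1: ajaffaθθuða
Rule 2: no segment meets the rule's conditions; no change.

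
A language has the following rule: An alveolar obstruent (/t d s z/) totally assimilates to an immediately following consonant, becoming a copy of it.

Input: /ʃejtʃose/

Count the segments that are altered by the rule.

0

No segment meets the rule's conditions.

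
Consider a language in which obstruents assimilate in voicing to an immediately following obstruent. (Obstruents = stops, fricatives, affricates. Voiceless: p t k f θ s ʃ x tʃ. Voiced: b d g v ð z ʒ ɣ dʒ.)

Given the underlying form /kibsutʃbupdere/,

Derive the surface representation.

/b/ before /s/ (voiceless) → [p]
/tʃ/ before /b/ (voiced) → [dʒ]
/p/ before /d/ (voiced) → [b]

[kipsudʒbubdere]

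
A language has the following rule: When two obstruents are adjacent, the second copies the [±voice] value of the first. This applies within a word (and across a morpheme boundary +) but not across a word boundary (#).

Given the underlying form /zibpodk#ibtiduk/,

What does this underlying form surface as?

/p/ after /b/ (voiced) → [b]
/k/ after /d/ (voiced) → [g]
/t/ after /b/ (voiced) → [d]

[zibbodg#ibdiduk]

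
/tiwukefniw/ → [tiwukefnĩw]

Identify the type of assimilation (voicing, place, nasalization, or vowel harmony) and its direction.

nasalization, progressive

/i/→[ĩ].
Each target copies a feature from the preceding segment, so the direction is progressive.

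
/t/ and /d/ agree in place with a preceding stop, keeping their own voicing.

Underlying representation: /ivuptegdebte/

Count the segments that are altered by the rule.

/t/ after /p/ (labial) → [p]
/d/ after /g/ (velar) → [g]
/t/ after /b/ (labial) → [p]
3 segments change.

3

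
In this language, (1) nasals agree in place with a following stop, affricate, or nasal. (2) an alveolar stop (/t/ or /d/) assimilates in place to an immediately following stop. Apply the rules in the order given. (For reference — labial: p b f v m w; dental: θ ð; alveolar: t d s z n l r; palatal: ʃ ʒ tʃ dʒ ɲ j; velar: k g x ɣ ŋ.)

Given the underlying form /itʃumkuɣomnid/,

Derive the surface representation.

Rule 1: /m/ before /k/ (velar) → [ŋ]
Rule 1: /m/ before /n/ (alveolar) → [n]
After rule 1: itʃuŋkuɣonnid
Rule 2: no segment meets the rule's conditions; no change.

[itʃuŋkuɣonnid]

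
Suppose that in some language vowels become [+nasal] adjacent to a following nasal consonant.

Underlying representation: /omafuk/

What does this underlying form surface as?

[õmafuk]

/o/ before nasal /m/ → [õ]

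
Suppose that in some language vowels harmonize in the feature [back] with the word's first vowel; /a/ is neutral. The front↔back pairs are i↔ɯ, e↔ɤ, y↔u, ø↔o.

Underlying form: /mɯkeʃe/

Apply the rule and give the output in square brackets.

[mɯkɤʃɤ]

/e/ harmonizes with /ɯ/ ([+back]) → [ɤ]
/e/ harmonizes with /ɯ/ ([+back]) → [ɤ]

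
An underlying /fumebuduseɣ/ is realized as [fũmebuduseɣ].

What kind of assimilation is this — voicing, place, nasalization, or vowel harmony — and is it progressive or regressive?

nasalization, regressive

/u/→[ũ].
Each target copies a feature from the following segment, so the direction is regressive.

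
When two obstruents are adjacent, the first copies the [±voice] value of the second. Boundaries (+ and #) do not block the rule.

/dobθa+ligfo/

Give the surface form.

/b/ before /θ/ (voiceless) → [p]
/g/ before /f/ (voiceless) → [k]

[dopθa+likfo]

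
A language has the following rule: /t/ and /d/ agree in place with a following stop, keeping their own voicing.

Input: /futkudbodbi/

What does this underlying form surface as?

[fukkubbobbi]

/t/ before /k/ (velar) → [k]
/d/ before /b/ (labial) → [b]
/d/ before /b/ (labial) → [b]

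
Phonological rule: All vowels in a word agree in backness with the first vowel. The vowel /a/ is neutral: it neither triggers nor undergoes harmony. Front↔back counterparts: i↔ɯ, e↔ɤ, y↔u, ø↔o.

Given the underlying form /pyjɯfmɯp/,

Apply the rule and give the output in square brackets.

/ɯ/ harmonizes with /y/ ([-back]) → [i]
/ɯ/ harmonizes with /y/ ([-back]) → [i]

[pyjifmip]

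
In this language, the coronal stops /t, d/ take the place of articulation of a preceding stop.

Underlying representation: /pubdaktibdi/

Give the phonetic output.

/d/ after /b/ (labial) → [b]
/t/ after /k/ (velar) → [k]
/d/ after /b/ (labial) → [b]

[pubbakkibbi]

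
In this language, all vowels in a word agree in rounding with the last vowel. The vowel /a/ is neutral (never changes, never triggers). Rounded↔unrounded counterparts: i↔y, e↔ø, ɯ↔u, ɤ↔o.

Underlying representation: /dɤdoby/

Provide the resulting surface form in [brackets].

[dodoby]

/ɤ/ harmonizes with /y/ ([+round]) → [o]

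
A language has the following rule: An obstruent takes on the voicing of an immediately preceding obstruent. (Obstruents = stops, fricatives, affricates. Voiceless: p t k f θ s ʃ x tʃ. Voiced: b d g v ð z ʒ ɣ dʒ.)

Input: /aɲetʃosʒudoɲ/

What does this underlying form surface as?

/ʒ/ after /s/ (voiceless) → [ʃ]

[aɲetʃosʃudoɲ]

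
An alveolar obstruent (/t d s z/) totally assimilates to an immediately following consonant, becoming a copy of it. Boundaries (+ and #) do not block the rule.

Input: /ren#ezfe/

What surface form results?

/z/ before /f/ → [f] (total assimilation)

[ren#effe]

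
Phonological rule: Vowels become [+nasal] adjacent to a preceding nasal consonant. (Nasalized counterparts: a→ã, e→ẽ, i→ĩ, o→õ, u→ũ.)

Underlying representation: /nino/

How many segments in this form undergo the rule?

2

/i/ after nasal /n/ → [ĩ]
/o/ after nasal /n/ → [õ]
2 segments change.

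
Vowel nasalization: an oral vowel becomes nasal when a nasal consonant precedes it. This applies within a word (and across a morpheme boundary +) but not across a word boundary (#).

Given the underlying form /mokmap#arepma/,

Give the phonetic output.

[mõkmãp#arepmã]

/o/ after nasal /m/ → [õ]
/a/ after nasal /m/ → [ã]
/a/ after nasal /m/ → [ã]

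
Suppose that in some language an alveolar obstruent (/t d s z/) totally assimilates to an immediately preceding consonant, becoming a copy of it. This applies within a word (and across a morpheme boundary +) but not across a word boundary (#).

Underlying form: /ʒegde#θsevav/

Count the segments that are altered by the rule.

2

/d/ after /g/ → [g] (total assimilation)
/s/ after /θ/ → [θ] (total assimilation)
2 segments change.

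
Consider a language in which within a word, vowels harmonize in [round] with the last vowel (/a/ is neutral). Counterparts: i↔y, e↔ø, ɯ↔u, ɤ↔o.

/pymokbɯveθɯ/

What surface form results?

/y/ harmonizes with /ɯ/ ([-round]) → [i]
/o/ harmonizes with /ɯ/ ([-round]) → [ɤ]

[pimɤkbɯveθɯ]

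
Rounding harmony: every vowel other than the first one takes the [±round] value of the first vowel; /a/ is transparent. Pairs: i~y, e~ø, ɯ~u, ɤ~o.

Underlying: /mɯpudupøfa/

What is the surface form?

/u/ harmonizes with /ɯ/ ([-round]) → [ɯ]
/u/ harmonizes with /ɯ/ ([-round]) → [ɯ]
/ø/ harmonizes with /ɯ/ ([-round]) → [e]

[mɯpɯdɯpefa]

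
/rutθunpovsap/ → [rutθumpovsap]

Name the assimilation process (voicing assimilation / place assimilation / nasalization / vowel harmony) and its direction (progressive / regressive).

/n/→[m].
Each target copies a feature from the following segment, so the direction is regressive.

place assimilation, regressive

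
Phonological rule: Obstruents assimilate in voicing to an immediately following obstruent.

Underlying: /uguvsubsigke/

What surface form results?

/v/ before /s/ (voiceless) → [f]
/b/ before /s/ (voiceless) → [p]
/g/ before /k/ (voiceless) → [k]

[ugufsupsikke]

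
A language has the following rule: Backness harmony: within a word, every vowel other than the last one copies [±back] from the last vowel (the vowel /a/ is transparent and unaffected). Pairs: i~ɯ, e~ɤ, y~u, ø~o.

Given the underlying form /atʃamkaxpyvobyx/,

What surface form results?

/o/ harmonizes with /y/ ([-back]) → [ø]

[atʃamkaxpyvøbyx]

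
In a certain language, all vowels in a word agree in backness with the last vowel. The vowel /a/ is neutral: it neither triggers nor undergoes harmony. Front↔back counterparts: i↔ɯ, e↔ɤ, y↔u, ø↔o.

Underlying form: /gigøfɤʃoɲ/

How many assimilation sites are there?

2

/i/ harmonizes with /o/ ([+back]) → [ɯ]
/ø/ harmonizes with /o/ ([+back]) → [o]
2 segments change.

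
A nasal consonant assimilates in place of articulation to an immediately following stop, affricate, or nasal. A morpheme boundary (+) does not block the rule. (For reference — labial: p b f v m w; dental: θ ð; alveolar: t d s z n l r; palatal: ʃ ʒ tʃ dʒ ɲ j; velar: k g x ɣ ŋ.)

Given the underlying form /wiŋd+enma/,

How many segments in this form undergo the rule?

2

/ŋ/ before /d/ (alveolar) → [n]
/n/ before /m/ (labial) → [m]
2 segments change.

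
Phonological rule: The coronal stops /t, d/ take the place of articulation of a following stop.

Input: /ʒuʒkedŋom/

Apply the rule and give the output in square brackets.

[ʒuʒkedŋom]

no segment meets the rule's conditions; no change.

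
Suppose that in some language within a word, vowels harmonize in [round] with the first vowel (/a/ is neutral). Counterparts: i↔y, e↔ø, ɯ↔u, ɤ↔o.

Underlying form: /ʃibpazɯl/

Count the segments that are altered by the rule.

0

No segment meets the rule's conditions.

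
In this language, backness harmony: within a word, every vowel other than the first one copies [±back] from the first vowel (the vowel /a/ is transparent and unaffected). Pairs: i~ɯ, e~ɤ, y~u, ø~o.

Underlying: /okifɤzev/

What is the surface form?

[okɯfɤzɤv]

/i/ harmonizes with /o/ ([+back]) → [ɯ]
/e/ harmonizes with /o/ ([+back]) → [ɤ]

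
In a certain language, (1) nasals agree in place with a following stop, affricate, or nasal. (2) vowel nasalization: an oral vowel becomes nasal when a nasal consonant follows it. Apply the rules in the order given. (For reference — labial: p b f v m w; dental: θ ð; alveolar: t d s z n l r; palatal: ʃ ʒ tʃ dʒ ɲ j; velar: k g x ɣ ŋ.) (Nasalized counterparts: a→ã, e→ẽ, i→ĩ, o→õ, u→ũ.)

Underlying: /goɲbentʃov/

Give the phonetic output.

[gõmbẽɲtʃov]

Rule 1: /ɲ/ before /b/ (labial) → [m]
Rule 1: /n/ before /tʃ/ (palatal) → [ɲ]
After rule 1: gombeɲtʃov
Rule 2: /o/ before nasal /m/ → [õ]
Rule 2: /e/ before nasal /ɲ/ → [ẽ]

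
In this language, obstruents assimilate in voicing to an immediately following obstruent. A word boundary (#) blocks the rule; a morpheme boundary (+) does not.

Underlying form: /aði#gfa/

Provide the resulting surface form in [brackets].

/g/ before /f/ (voiceless) → [k]

[aði#kfa]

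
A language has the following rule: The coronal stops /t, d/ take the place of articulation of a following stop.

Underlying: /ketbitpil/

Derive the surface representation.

/t/ before /b/ (labial) → [p]
/t/ before /p/ (labial) → [p]

[kepbippil]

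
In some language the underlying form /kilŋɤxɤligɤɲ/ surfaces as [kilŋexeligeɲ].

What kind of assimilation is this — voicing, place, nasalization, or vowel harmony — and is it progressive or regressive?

/ɤ/→[e] /ɤ/→[e] /ɤ/→[e].
Vowels agree with the first vowel, so the harmony is progressive.

vowel harmony, progressive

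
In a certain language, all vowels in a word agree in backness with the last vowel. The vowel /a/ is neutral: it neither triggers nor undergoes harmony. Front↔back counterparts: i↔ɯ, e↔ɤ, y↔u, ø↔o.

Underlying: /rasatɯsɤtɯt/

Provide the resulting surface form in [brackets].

[rasatɯsɤtɯt]

no segment meets the rule's conditions; no change.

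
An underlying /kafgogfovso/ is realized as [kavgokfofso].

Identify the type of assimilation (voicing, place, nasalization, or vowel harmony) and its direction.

/f/→[v] /g/→[k] /v/→[f].
Each target copies a feature from the following segment, so the direction is regressive.

voicing assimilation, regressive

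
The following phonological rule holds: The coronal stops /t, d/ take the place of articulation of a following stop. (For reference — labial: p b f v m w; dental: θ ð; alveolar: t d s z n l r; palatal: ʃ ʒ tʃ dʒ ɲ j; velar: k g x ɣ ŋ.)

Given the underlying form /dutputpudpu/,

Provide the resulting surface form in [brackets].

[duppuppubpu]

/t/ before /p/ (labial) → [p]
/t/ before /p/ (labial) → [p]
/d/ before /p/ (labial) → [b]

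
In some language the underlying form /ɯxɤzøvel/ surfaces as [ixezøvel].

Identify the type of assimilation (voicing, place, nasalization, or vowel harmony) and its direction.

/ɯ/→[i] /ɤ/→[e].
Vowels agree with the last vowel, so the harmony is regressive.

vowel harmony, regressive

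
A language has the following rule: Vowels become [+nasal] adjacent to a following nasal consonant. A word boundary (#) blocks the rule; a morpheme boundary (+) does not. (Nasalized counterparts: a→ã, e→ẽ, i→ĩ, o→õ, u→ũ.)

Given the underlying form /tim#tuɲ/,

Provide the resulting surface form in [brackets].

/i/ before nasal /m/ → [ĩ]
/u/ before nasal /ɲ/ → [ũ]

[tĩm#tũɲ]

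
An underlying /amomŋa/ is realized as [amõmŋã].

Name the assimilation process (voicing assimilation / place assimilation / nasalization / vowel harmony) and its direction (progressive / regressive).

nasalization, progressive

/o/→[õ] /a/→[ã].
Each target copies a feature from the preceding segment, so the direction is progressive.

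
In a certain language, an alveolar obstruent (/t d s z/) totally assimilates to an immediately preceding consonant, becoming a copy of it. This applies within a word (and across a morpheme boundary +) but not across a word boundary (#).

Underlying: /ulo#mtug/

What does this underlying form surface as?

/t/ after /m/ → [m] (total assimilation)

[ulo#mmug]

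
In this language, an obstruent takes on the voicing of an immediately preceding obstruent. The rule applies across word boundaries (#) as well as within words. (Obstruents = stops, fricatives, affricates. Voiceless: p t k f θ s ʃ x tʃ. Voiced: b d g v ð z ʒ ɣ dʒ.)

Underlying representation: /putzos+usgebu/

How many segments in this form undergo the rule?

/z/ after /t/ (voiceless) → [s]
/g/ after /s/ (voiceless) → [k]
2 segments change.

2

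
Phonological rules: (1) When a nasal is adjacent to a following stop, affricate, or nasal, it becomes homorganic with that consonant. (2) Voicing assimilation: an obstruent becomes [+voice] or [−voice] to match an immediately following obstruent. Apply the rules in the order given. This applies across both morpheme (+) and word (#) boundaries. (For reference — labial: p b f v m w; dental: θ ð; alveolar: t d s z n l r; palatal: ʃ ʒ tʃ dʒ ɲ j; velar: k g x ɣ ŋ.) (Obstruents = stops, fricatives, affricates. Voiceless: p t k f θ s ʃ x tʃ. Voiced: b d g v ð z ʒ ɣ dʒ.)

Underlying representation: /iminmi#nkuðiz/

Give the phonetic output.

[imimmi#ŋkuðiz]

Rule 1: /n/ before /m/ (labial) → [m]
Rule 1: /n/ before /k/ (velar) → [ŋ]
After rule 1: imimmi#ŋkuðiz
Rule 2: no segment meets the rule's conditions; no change.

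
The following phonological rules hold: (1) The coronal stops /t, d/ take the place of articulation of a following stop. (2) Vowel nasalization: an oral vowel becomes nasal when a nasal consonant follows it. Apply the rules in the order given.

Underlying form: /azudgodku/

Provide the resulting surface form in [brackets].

Rule 1: /d/ before /g/ (velar) → [g]
Rule 1: /d/ before /k/ (velar) → [g]
After rule 1: azuggogku
Rule 2: no segment meets the rule's conditions; no change.

[azuggogku]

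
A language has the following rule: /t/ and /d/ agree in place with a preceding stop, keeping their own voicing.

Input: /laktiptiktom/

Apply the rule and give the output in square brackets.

/t/ after /k/ (velar) → [k]
/t/ after /p/ (labial) → [p]
/t/ after /k/ (velar) → [k]

[lakkippikkom]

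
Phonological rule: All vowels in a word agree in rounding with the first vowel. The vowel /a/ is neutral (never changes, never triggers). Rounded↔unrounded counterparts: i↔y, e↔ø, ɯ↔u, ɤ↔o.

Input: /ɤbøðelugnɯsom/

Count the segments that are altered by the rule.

3

/ø/ harmonizes with /ɤ/ ([-round]) → [e]
/u/ harmonizes with /ɤ/ ([-round]) → [ɯ]
/o/ harmonizes with /ɤ/ ([-round]) → [ɤ]
3 segments change.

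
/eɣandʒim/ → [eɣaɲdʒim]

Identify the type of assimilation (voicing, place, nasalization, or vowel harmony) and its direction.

/n/→[ɲ].
Each target copies a feature from the following segment, so the direction is regressive.

place assimilation, regressive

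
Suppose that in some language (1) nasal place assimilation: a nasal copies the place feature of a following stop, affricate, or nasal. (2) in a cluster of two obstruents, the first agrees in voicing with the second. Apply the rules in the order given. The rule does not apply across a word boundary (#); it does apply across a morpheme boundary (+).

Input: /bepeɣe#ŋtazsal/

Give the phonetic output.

Rule 1: /ŋ/ before /t/ (alveolar) → [n]
After rule 1: bepeɣe#ntazsal
Rule 2: /z/ before /s/ (voiceless) → [s]

[bepeɣe#ntassal]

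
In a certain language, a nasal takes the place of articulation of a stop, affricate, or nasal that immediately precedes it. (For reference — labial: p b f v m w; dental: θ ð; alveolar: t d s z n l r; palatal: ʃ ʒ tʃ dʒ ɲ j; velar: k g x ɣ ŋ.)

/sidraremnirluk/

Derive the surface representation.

/n/ after /m/ (labial) → [m]

[sidraremmirluk]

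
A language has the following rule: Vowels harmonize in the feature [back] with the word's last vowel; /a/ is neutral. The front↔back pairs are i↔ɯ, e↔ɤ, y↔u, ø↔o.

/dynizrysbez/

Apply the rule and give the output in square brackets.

[dynizrysbez]

no segment meets the rule's conditions; no change.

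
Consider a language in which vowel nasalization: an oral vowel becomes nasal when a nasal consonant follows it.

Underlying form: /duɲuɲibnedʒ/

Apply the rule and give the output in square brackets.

/u/ before nasal /ɲ/ → [ũ]
/u/ before nasal /ɲ/ → [ũ]

[dũɲũɲibnedʒ]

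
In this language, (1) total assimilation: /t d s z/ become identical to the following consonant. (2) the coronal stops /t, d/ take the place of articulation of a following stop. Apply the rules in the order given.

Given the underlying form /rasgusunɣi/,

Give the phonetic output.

[raggusunɣi]

Rule 1: /s/ before /g/ → [g] (total assimilation)
After rule 1: raggusunɣi
Rule 2: no segment meets the rule's conditions; no change.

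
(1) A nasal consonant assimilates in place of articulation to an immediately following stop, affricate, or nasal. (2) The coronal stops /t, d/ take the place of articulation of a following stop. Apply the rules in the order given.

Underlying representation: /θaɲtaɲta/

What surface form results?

[θantanta]

Rule 1: /ɲ/ before /t/ (alveolar) → [n]
Rule 1: /ɲ/ before /t/ (alveolar) → [n]
After rule 1: θantanta
Rule 2: no segment meets the rule's conditions; no change.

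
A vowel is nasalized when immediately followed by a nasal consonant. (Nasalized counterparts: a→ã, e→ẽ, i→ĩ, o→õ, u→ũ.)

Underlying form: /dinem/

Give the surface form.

[dĩnẽm]

/i/ before nasal /n/ → [ĩ]
/e/ before nasal /m/ → [ẽ]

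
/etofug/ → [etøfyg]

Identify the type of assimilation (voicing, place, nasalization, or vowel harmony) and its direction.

/o/→[ø] /u/→[y].
Vowels agree with the first vowel, so the harmony is progressive.

vowel harmony, progressive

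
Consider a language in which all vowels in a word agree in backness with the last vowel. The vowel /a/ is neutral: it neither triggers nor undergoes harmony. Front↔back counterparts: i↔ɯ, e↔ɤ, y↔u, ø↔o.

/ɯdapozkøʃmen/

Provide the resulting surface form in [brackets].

/ɯ/ harmonizes with /e/ ([-back]) → [i]
/o/ harmonizes with /e/ ([-back]) → [ø]

[idapøzkøʃmen]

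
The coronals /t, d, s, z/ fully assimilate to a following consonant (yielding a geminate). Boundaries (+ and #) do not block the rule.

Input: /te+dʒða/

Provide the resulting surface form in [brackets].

no segment meets the rule's conditions; no change.

[te+dʒða]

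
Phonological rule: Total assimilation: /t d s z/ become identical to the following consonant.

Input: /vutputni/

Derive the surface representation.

[vuppunni]

/t/ before /p/ → [p] (total assimilation)
/t/ before /n/ → [n] (total assimilation)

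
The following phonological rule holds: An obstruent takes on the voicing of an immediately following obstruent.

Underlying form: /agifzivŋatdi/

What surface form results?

[agivzivŋaddi]

/f/ before /z/ (voiced) → [v]
/t/ before /d/ (voiced) → [d]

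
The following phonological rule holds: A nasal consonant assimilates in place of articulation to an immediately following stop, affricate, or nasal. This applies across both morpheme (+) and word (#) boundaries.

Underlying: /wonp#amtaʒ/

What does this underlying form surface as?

[womp#antaʒ]

/n/ before /p/ (labial) → [m]
/m/ before /t/ (alveolar) → [n]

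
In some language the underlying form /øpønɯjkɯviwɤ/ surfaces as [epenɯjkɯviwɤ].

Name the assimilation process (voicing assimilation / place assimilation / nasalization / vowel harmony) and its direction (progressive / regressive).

vowel harmony, regressive

/ø/→[e] /ø/→[e].
Vowels agree with the last vowel, so the harmony is regressive.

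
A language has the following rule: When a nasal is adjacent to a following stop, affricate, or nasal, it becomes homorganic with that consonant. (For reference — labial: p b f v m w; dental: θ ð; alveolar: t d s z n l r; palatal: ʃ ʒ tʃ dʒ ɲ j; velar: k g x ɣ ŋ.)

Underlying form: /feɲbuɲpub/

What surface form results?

[fembumpub]

/ɲ/ before /b/ (labial) → [m]
/ɲ/ before /p/ (labial) → [m]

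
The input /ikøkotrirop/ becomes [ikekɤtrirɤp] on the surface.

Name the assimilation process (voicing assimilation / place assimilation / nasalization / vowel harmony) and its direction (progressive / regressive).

vowel harmony, progressive

/ø/→[e] /o/→[ɤ] /o/→[ɤ].
Vowels agree with the first vowel, so the harmony is progressive.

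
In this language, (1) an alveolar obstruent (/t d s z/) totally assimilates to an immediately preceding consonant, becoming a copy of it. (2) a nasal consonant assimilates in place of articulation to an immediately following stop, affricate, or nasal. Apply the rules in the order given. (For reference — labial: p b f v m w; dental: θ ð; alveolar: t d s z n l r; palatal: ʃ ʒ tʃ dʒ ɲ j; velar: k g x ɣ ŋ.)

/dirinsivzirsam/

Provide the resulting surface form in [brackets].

[dirinnivvirram]

Rule 1: /s/ after /n/ → [n] (total assimilation)
Rule 1: /z/ after /v/ → [v] (total assimilation)
Rule 1: /s/ after /r/ → [r] (total assimilation)
After rule 1: dirinnivvirram
Rule 2: no segment meets the rule's conditions; no change.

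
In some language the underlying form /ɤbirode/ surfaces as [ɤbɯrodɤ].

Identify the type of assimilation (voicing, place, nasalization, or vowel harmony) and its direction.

/i/→[ɯ] /e/→[ɤ].
Vowels agree with the first vowel, so the harmony is progressive.

vowel harmony, progressive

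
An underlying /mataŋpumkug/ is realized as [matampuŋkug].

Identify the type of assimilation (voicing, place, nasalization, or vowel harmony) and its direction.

place assimilation, regressive

/ŋ/→[m] /m/→[ŋ].
Each target copies a feature from the following segment, so the direction is regressive.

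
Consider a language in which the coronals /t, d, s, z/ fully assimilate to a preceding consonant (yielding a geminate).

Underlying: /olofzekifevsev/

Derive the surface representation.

/z/ after /f/ → [f] (total assimilation)
/s/ after /v/ → [v] (total assimilation)

[oloffekifevvev]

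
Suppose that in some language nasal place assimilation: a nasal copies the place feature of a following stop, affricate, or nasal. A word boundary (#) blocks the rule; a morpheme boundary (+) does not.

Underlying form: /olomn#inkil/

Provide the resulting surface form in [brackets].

/m/ before /n/ (alveolar) → [n]
/n/ before /k/ (velar) → [ŋ]

[olonn#iŋkil]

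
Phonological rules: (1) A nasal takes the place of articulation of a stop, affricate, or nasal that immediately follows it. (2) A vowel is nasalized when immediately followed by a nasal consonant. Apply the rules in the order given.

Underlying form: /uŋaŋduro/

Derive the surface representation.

[ũŋãnduro]

Rule 1: /ŋ/ before /d/ (alveolar) → [n]
After rule 1: uŋanduro
Rule 2: /u/ before nasal /ŋ/ → [ũ]
Rule 2: /a/ before nasal /n/ → [ã]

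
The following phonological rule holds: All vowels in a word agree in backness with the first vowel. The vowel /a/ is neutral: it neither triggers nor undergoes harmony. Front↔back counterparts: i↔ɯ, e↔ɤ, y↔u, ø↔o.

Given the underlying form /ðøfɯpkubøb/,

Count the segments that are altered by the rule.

2

/ɯ/ harmonizes with /ø/ ([-back]) → [i]
/u/ harmonizes with /ø/ ([-back]) → [y]
2 segments change.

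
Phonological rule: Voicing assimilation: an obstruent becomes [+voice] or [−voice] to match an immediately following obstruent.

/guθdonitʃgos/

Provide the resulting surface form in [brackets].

/θ/ before /d/ (voiced) → [ð]
/tʃ/ before /g/ (voiced) → [dʒ]

[guðdonidʒgos]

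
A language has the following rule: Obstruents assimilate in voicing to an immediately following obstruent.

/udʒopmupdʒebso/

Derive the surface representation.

/p/ before /dʒ/ (voiced) → [b]
/b/ before /s/ (voiceless) → [p]

[udʒopmubdʒepso]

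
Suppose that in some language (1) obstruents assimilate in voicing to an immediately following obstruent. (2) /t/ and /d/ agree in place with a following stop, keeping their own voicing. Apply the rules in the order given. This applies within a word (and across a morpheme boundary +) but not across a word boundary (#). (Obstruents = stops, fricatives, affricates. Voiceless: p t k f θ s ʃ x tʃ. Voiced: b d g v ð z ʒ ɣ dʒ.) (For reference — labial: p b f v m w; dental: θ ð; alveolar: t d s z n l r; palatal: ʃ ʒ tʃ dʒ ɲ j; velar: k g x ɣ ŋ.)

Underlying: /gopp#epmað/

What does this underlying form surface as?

[gopp#epmað]

Rule 1: no segment meets the rule's conditions; no change.
After rule 1: gopp#epmað
Rule 2: no segment meets the rule's conditions; no change.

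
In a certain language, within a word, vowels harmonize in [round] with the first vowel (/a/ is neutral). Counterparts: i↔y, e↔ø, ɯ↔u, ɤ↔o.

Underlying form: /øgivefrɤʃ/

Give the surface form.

[øgyvøfroʃ]

/i/ harmonizes with /ø/ ([+round]) → [y]
/e/ harmonizes with /ø/ ([+round]) → [ø]
/ɤ/ harmonizes with /ø/ ([+round]) → [o]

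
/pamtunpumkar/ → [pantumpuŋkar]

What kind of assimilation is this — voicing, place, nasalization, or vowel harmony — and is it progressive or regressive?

place assimilation, regressive

/m/→[n] /n/→[m] /m/→[ŋ].
Each target copies a feature from the following segment, so the direction is regressive.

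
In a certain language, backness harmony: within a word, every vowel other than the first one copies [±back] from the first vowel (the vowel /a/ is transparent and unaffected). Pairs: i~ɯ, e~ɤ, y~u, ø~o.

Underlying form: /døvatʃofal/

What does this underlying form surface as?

[døvatʃøfal]

/o/ harmonizes with /ø/ ([-back]) → [ø]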